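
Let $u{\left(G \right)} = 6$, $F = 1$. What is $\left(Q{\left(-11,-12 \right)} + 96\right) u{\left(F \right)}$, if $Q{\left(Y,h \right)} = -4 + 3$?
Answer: $570$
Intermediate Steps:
$Q{\left(Y,h \right)} = -1$
$\left(Q{\left(-11,-12 \right)} + 96\right) u{\left(F \right)} = \left(-1 + 96\right) 6 = 95 \cdot 6 = 570$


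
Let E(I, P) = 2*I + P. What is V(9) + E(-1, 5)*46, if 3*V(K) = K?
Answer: 141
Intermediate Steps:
E(I, P) = P + 2*I
V(K) = K/3
V(9) + E(-1, 5)*46 = (⅓)*9 + (5 + 2*(-1))*46 = 3 + (5 - 2)*46 = 3 + 3*46 = 3 + 138 = 141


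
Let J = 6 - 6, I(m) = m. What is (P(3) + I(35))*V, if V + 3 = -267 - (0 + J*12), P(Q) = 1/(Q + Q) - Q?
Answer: -8685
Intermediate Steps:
J = 0
P(Q) = 1/(2*Q) - Q
V = -270 (V = -3 + (-267 - (0 + 0*12)) = -3 + (-267 - (0 + 0)) = -3 + (-267 - 1*0) = -3 + (-267 + 0) = -3 - 267 = -270)
(P(3) + I(35))*V = (((½)/3 - 1*3) + 35)*(-270) = (((½)*(⅓) - 3) + 35)*(-270) = ((⅙ - 3) + 35)*(-270) = (-17/6 + 35)*(-270) = (193/6)*(-270) = -8685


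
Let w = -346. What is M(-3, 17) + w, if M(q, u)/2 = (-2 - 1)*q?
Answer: -328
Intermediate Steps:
M(q, u) = -6*q (M(q, u) = 2*((-2 - 1)*q) = 2*(-3*q) = -6*q)
M(-3, 17) + w = -6*(-3) - 346 = 18 - 346 = -328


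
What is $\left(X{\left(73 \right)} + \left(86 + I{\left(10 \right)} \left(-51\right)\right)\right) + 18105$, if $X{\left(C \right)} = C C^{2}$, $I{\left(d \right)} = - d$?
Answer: $407718$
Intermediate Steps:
$X{\left(C \right)} = C^{3}$
$\left(X{\left(73 \right)} + \left(86 + I{\left(10 \right)} \left(-51\right)\right)\right) + 18105 = \left(73^{3} + \left(86 + \left(-1\right) 10 \left(-51\right)\right)\right) + 18105 = \left(389017 + \left(86 - -510\right)\right) + 18105 = \left(389017 + \left(86 + 510\right)\right) + 18105 = \left(389017 + 596\right) + 18105 = 389613 + 18105 = 407718$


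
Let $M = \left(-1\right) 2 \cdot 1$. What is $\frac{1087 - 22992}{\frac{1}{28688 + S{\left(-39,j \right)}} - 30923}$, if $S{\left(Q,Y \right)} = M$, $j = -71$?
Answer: $\frac{628366830}{887057177} \approx 0.70837$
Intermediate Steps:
$M = -2$ ($M = \left(-2\right) 1 = -2$)
$S{\left(Q,Y \right)} = -2$
$\frac{1087 - 22992}{\frac{1}{28688 + S{\left(-39,j \right)}} - 30923} = \frac{1087 - 22992}{\frac{1}{28688 - 2} - 30923} = - \frac{21905}{\frac{1}{28686} - 30923} = - \frac{21905}{- \frac{887057177}{28686}} = \left(-21905\right) \left(- \frac{28686}{887057177}\right) = \frac{628366830}{887057177}$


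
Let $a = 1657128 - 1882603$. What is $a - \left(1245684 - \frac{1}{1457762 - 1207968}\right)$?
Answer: $- \frac{367486691245}{249794} \approx -1.4712 \cdot 10^{6}$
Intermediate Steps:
$a = -225475$
$a - \left(1245684 - \frac{1}{1457762 - 1207968}\right) = -225475 - \left(1245684 - \frac{1}{1457762 - 1207968}\right) = -225475 - \left(1245684 - \frac{1}{249794}\right) = -225475 + \left(\left(\frac{1}{249794} - 1002326\right) - 243358\right) = -225475 - \frac{311164389095}{249794} = - \frac{367486691245}{249794}$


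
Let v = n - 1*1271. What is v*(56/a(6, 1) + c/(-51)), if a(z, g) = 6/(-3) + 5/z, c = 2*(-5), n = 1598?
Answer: -265742/17 ≈ -15632.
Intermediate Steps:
c = -10
a(z, g) = -2 + 5/z (a(z, g) = 6*(-⅓) + 5/z = -2 + 5/z)
v = 327 (v = 1598 - 1*1271 = 1598 - 1271 = 327)
v*(56/a(6, 1) + c/(-51)) = 327*(56/(-2 + 5/6) - 10/(-51)) = 327*(56/(-2 + 5*(⅙)) - 10*(-1/51)) = 327*(56/(-2 + ⅚) + 10/51) = 327*(56/(-7/6) + 10/51) = 327*(56*(-6/7) + 10/51) = 327*(-48 + 10/51) = 327*(-2438/51) = -265742/17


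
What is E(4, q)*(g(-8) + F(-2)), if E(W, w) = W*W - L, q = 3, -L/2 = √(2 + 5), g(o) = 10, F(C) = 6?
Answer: 256 + 32*√7 ≈ 340.66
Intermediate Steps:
L = -2*√7 (L = -2*√(2 + 5) = -2*√7 ≈ -5.2915)
E(W, w) = W² + 2*√7 (E(W, w) = W*W - (-2)*√7 = W² + 2*√7)
E(4, q)*(g(-8) + F(-2)) = (4² + 2*√7)*(10 + 6) = (16 + 2*√7)*16 = 256 + 32*√7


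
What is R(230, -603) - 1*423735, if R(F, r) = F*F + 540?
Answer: -370295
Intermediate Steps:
R(F, r) = 540 + F² (R(F, r) = F² + 540 = 540 + F²)
R(230, -603) - 1*423735 = (540 + 230²) - 1*423735 = (540 + 52900) - 423735 = 53440 - 423735 = -370295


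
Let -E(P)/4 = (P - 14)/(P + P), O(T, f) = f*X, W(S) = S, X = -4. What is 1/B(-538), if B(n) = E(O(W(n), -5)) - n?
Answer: 5/2687 ≈ 0.0018608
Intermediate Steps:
O(T, f) = -4*f (O(T, f) = f*(-4) = -4*f)
E(P) = -2*(-14 + P)/P (E(P) = -4*(P - 14)/(P + P) = -4*(-14 + P)/(2*P) = -4*(-14 + P)*1/(2*P) = -2*(-14 + P)/P)
B(n) = -⅗ - n (B(n) = (-2 + 28/((-4*(-5)))) - n = (-2 + 28/20) - n = (-2 + 28*(1/20)) - n = (-2 + 7/5) - n = -⅗ - n)
1/B(-538) = 1/(-⅗ - 1*(-538)) = 1/(-⅗ + 538) = 1/(2687/5) = 5/2687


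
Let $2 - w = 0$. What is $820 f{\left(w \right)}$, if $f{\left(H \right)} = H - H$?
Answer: $0$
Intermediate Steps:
$w = 2$ ($w = 2 - 0 = 2 + 0 = 2$)
$f{\left(H \right)} = 0$
$820 f{\left(w \right)} = 820 \cdot 0 = 0$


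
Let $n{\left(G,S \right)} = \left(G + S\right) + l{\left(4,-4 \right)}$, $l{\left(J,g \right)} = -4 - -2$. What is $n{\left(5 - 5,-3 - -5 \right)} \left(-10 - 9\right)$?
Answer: $0$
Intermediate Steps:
$l{\left(J,g \right)} = -2$ ($l{\left(J,g \right)} = -4 + 2 = -2$)
$n{\left(G,S \right)} = -2 + G + S$ ($n{\left(G,S \right)} = \left(G + S\right) - 2 = -2 + G + S$)
$n{\left(5 - 5,-3 - -5 \right)} \left(-10 - 9\right) = \left(-2 + \left(5 - 5\right) - -2\right) \left(-10 - 9\right) = \left(-2 + \left(5 - 5\right) + \left(-3 + 5\right)\right) \left(-19\right) = \left(-2 + 0 + 2\right) \left(-19\right) = 0 \left(-19\right) = 0$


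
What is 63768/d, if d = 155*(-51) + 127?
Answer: -31884/3889 ≈ -8.1985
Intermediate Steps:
d = -7778 (d = -7905 + 127 = -7778)
63768/d = 63768/(-7778) = 63768*(-1/7778) = -31884/3889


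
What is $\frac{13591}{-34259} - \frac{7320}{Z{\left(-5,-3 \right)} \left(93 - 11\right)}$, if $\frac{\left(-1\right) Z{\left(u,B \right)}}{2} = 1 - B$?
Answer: $\frac{30232523}{2809238} \approx 10.762$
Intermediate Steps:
$Z{\left(u,B \right)} = -2 + 2 B$ ($Z{\left(u,B \right)} = - 2 \left(1 - B\right) = -2 + 2 B$)
$\frac{13591}{-34259} - \frac{7320}{Z{\left(-5,-3 \right)} \left(93 - 11\right)} = \frac{13591}{-34259} - \frac{7320}{\left(-2 + 2 \left(-3\right)\right) \left(93 - 11\right)} = 13591 \left(- \frac{1}{34259}\right) - \frac{7320}{\left(-2 - 6\right) 82} = - \frac{13591}{34259} - \frac{7320}{\left(-8\right) 82} = - \frac{13591}{34259} - \frac{7320}{-656} = - \frac{13591}{34259} - - \frac{915}{82} = - \frac{13591}{34259} + \frac{915}{82} = \frac{30232523}{2809238}$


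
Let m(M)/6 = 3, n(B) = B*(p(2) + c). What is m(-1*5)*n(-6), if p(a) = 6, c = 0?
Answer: -648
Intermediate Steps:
n(B) = 6*B (n(B) = B*(6 + 0) = B*6 = 6*B)
m(M) = 18 (m(M) = 6*3 = 18)
m(-1*5)*n(-6) = 18*(6*(-6)) = 18*(-36) = -648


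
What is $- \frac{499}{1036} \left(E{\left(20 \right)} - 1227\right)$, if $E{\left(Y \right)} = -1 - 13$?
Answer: $\frac{619259}{1036} \approx 597.74$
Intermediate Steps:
$E{\left(Y \right)} = -14$ ($E{\left(Y \right)} = -1 - 13 = -14$)
$- \frac{499}{1036} \left(E{\left(20 \right)} - 1227\right) = - \frac{499}{1036} \left(-14 - 1227\right) = \left(-499\right) \frac{1}{1036} \left(-1241\right) = \left(- \frac{499}{1036}\right) \left(-1241\right) = \frac{619259}{1036}$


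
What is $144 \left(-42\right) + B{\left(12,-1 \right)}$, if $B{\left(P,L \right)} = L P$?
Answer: $-6060$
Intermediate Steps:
$144 \left(-42\right) + B{\left(12,-1 \right)} = 144 \left(-42\right) - 12 = -6048 - 12 = -6060$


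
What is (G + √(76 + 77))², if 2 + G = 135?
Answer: 17842 + 798*√17 ≈ 21132.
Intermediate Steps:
G = 133 (G = -2 + 135 = 133)
(G + √(76 + 77))² = (133 + √(76 + 77))² = (133 + √153)² = (133 + 3*√17)²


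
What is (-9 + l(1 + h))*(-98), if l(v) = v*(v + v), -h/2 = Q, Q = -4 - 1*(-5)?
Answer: 686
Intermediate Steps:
Q = 1 (Q = -4 + 5 = 1)
h = -2 (h = -2*1 = -2)
l(v) = 2*v**2 (l(v) = v*(2*v) = 2*v**2)
(-9 + l(1 + h))*(-98) = (-9 + 2*(1 - 2)**2)*(-98) = (-9 + 2*(-1)**2)*(-98) = (-9 + 2*1)*(-98) = (-9 + 2)*(-98) = -7*(-98) = 686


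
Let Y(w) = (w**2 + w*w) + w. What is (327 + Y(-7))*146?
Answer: 61028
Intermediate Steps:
Y(w) = w + 2*w**2 (Y(w) = (w**2 + w**2) + w = 2*w**2 + w = w + 2*w**2)
(327 + Y(-7))*146 = (327 - 7*(1 + 2*(-7)))*146 = (327 - 7*(1 - 14))*146 = (327 - 7*(-13))*146 = (327 + 91)*146 = 418*146 = 61028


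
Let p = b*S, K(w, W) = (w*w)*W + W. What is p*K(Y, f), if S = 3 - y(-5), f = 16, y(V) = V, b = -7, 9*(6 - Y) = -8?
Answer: -3516800/81 ≈ -43417.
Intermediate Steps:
Y = 62/9 (Y = 6 - 1/9*(-8) = 6 + 8/9 = 62/9 ≈ 6.8889)
S = 8 (S = 3 - 1*(-5) = 3 + 5 = 8)
K(w, W) = W + W*w**2 (K(w, W) = w**2*W + W = W*w**2 + W = W + W*w**2)
p = -56 (p = -7*8 = -56)
p*K(Y, f) = -896*(1 + (62/9)**2) = -896*(1 + 3844/81) = -896*3925/81 = -56*62800/81 = -3516800/81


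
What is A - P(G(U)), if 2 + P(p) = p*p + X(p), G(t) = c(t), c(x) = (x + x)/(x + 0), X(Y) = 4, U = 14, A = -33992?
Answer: -33998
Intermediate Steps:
c(x) = 2 (c(x) = (2*x)/x = 2)
G(t) = 2
P(p) = 2 + p**2 (P(p) = -2 + (p*p + 4) = -2 + (p**2 + 4) = -2 + (4 + p**2) = 2 + p**2)
A - P(G(U)) = -33992 - (2 + 2**2) = -33992 - (2 + 4) = -33992 - 1*6 = -33992 - 6 = -33998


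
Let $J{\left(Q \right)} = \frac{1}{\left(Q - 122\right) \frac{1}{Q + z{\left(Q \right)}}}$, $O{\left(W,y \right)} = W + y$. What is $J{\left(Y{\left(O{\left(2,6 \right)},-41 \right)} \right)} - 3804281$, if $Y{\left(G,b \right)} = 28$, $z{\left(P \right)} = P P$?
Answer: $- \frac{178801613}{47} \approx -3.8043 \cdot 10^{6}$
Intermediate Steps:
$z{\left(P \right)} = P^{2}$
$J{\left(Q \right)} = \frac{Q + Q^{2}}{-122 + Q}$ ($J{\left(Q \right)} = \frac{1}{\left(Q - 122\right) \frac{1}{Q + Q^{2}}} = \frac{1}{\left(-122 + Q\right) \frac{1}{Q + Q^{2}}} = \frac{1}{\frac{1}{Q + Q^{2}} \left(-122 + Q\right)} = \frac{Q + Q^{2}}{-122 + Q}$)
$J{\left(Y{\left(O{\left(2,6 \right)},-41 \right)} \right)} - 3804281 = \frac{28 \left(1 + 28\right)}{-122 + 28} - 3804281 = 28 \frac{1}{-94} \cdot 29 - 3804281 = 28 \left(- \frac{1}{94}\right) 29 - 3804281 = - \frac{406}{47} - 3804281 = - \frac{178801613}{47}$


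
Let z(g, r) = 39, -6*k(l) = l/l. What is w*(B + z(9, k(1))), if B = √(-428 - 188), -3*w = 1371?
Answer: -17823 - 914*I*√154 ≈ -17823.0 - 11342.0*I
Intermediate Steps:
k(l) = -⅙ (k(l) = -l/(6*l) = -⅙*1 = -⅙)
w = -457 (w = -⅓*1371 = -457)
B = 2*I*√154 (B = √(-616) = 2*I*√154 ≈ 24.819*I)
w*(B + z(9, k(1))) = -457*(2*I*√154 + 39) = -457*(39 + 2*I*√154) = -17823 - 914*I*√154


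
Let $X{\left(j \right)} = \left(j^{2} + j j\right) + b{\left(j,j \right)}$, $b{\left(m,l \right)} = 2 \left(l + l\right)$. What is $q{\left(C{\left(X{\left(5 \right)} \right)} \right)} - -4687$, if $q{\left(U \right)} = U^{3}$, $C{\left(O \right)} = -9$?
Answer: $3958$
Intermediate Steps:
$b{\left(m,l \right)} = 4 l$ ($b{\left(m,l \right)} = 2 \cdot 2 l = 4 l$)
$X{\left(j \right)} = 2 j^{2} + 4 j$ ($X{\left(j \right)} = \left(j^{2} + j j\right) + 4 j = \left(j^{2} + j^{2}\right) + 4 j = 2 j^{2} + 4 j$)
$q{\left(C{\left(X{\left(5 \right)} \right)} \right)} - -4687 = \left(-9\right)^{3} - -4687 = -729 + 4687 = 3958$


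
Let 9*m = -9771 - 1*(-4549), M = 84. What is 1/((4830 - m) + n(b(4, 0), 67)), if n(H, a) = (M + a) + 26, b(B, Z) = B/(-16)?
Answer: 9/50285 ≈ 0.00017898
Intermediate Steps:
b(B, Z) = -B/16 (b(B, Z) = B*(-1/16) = -B/16)
m = -5222/9 (m = (-9771 - 1*(-4549))/9 = (-9771 + 4549)/9 = (⅑)*(-5222) = -5222/9 ≈ -580.22)
n(H, a) = 110 + a (n(H, a) = (84 + a) + 26 = 110 + a)
1/((4830 - m) + n(b(4, 0), 67)) = 1/((4830 - 1*(-5222/9)) + (110 + 67)) = 1/((4830 + 5222/9) + 177) = 1/(48692/9 + 177) = 1/(50285/9) = 9/50285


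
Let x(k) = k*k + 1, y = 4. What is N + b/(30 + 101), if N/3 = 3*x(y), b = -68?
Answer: 19975/131 ≈ 152.48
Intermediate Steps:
x(k) = 1 + k**2 (x(k) = k**2 + 1 = 1 + k**2)
N = 153 (N = 3*(3*(1 + 4**2)) = 3*(3*(1 + 16)) = 3*(3*17) = 3*51 = 153)
N + b/(30 + 101) = 153 - 68/(30 + 101) = 153 - 68/131 = 19975/131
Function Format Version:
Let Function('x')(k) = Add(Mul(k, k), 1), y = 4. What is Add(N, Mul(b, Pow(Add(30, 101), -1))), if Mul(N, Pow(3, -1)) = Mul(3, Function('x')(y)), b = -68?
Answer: Rational(19975, 131) ≈ 152.48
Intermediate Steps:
Function('x')(k) = Add(1, Pow(k, 2)) (Function('x')(k) = Add(Pow(k, 2), 1) = Add(1, Pow(k, 2)))
N = 153 (N = Mul(3, Mul(3, Add(1, Pow(4, 2)))) = Mul(3, Mul(3, Add(1, 16))) = Mul(3, Mul(3, 17)) = Mul(3, 51) = 153)
Add(N, Mul(b, Pow(Add(30, 101), -1))) = Add(153, Mul(-68, Pow(Add(30, 101), -1))) = Add(153, Mul(-68, Pow(131, -1))) = Add(153, Mul(-68, Rational(1, 131))) = Add(153, Rational(-68, 131)) = Rational(19975, 131)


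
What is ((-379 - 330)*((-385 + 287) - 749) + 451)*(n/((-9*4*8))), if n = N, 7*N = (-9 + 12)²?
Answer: -300487/112 ≈ -2682.9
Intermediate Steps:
N = 9/7 (N = (-9 + 12)²/7 = (⅐)*3² = (⅐)*9 = 9/7 ≈ 1.2857)
n = 9/7 ≈ 1.2857
((-379 - 330)*((-385 + 287) - 749) + 451)*(n/((-9*4*8))) = ((-379 - 330)*((-385 + 287) - 749) + 451)*(9/(7*((-9*4*8)))) = (-709*(-98 - 749) + 451)*(9/(7*((-36*8)))) = (-709*(-847) + 451)*((9/7)/(-288)) = (600523 + 451)*((9/7)*(-1/288)) = 600974*(-1/224) = -300487/112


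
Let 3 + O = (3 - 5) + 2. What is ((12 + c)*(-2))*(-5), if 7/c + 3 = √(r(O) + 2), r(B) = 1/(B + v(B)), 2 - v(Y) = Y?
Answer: 1140/13 - 70*√10/13 ≈ 70.665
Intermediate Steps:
v(Y) = 2 - Y
O = -3 (O = -3 + ((3 - 5) + 2) = -3 + (-2 + 2) = -3 + 0 = -3)
r(B) = ½ (r(B) = 1/(B + (2 - B)) = 1/2 = ½)
c = 7/(-3 + √10/2) (c = 7/(-3 + √(½ + 2)) = 7/(-3 + √(5/2)) = 7/(-3 + √10/2) ≈ -4.9335)
((12 + c)*(-2))*(-5) = ((12 + (-42/13 - 7*√10/13))*(-2))*(-5) = ((114/13 - 7*√10/13)*(-2))*(-5) = (-228/13 + 14*√10/13)*(-5) = 1140/13 - 70*√10/13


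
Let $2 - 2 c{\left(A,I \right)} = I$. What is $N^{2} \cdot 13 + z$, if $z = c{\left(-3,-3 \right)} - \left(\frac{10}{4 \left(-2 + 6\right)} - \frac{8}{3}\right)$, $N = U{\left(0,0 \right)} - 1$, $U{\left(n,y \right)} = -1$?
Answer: $\frac{1357}{24} \approx 56.542$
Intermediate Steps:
$N = -2$ ($N = -1 - 1 = -2$)
$c{\left(A,I \right)} = 1 - \frac{I}{2}$
$z = \frac{109}{24}$ ($z = \left(1 - - \frac{3}{2}\right) - \left(\frac{10}{4 \left(-2 + 6\right)} - \frac{8}{3}\right) = \left(1 + \frac{3}{2}\right) - \left(\frac{10}{4 \cdot 4} - \frac{8}{3}\right) = \frac{5}{2} - \left(\frac{10}{16} - \frac{8}{3}\right) = \frac{5}{2} - \left(10 \cdot \frac{1}{16} - \frac{8}{3}\right) = \frac{5}{2} - \left(\frac{5}{8} - \frac{8}{3}\right) = \frac{5}{2} - - \frac{49}{24} = \frac{5}{2} + \frac{49}{24} = \frac{109}{24} \approx 4.5417$)
$N^{2} \cdot 13 + z = \left(-2\right)^{2} \cdot 13 + \frac{109}{24} = 4 \cdot 13 + \frac{109}{24} = 52 + \frac{109}{24} = \frac{1357}{24}$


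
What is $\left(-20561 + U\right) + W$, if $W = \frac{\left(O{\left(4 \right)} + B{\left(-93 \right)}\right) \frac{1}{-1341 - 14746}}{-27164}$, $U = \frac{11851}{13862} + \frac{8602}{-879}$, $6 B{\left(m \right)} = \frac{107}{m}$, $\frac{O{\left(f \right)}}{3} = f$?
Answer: $- \frac{10185898418055317778865}{495183883809530952} \approx -20570.0$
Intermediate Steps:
$O{\left(f \right)} = 3 f$
$B{\left(m \right)} = \frac{107}{6 m}$ ($B{\left(m \right)} = \frac{107 \frac{1}{m}}{6} = \frac{107}{6 m}$)
$U = - \frac{108823895}{12184698}$ ($U = 11851 \cdot \frac{1}{13862} + 8602 \left(- \frac{1}{879}\right) = \frac{11851}{13862} - \frac{8602}{879} = - \frac{108823895}{12184698} \approx -8.9312$)
$W = \frac{6589}{243838895544}$ ($W = \frac{\left(3 \cdot 4 + \frac{107}{6 \left(-93\right)}\right) \frac{1}{-1341 - 14746}}{-27164} = \frac{12 + \frac{107}{6} \left(- \frac{1}{93}\right)}{-16087} \left(- \frac{1}{27164}\right) = \left(12 - \frac{107}{558}\right) \left(- \frac{1}{16087}\right) \left(- \frac{1}{27164}\right) = \frac{6589}{558} \left(- \frac{1}{16087}\right) \left(- \frac{1}{27164}\right) = \left(- \frac{6589}{8976546}\right) \left(- \frac{1}{27164}\right) = \frac{6589}{243838895544} \approx 2.7022 \cdot 10^{-8}$)
$\left(-20561 + U\right) + W = \left(-20561 - \frac{108823895}{12184698}\right) + \frac{6589}{243838895544} = - \frac{250638399473}{12184698} + \frac{6589}{243838895544} = - \frac{10185898418055317778865}{495183883809530952}$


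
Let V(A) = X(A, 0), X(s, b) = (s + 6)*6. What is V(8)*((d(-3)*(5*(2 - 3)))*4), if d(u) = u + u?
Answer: 10080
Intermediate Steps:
d(u) = 2*u
X(s, b) = 36 + 6*s (X(s, b) = (6 + s)*6 = 36 + 6*s)
V(A) = 36 + 6*A
V(8)*((d(-3)*(5*(2 - 3)))*4) = (36 + 6*8)*(((2*(-3))*(5*(2 - 3)))*4) = (36 + 48)*(-30*(-1)*4) = 84*(-6*(-5)*4) = 84*(30*4) = 84*120 = 10080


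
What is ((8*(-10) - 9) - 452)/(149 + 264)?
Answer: -541/413 ≈ -1.3099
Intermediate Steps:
((8*(-10) - 9) - 452)/(149 + 264) = ((-80 - 9) - 452)/413 = (-89 - 452)*(1/413) = -541*1/413 = -541/413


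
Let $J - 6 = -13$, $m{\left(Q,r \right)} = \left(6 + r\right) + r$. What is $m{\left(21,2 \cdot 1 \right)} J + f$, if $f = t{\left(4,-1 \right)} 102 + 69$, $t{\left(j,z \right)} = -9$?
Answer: $-919$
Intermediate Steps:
$m{\left(Q,r \right)} = 6 + 2 r$
$J = -7$ ($J = 6 - 13 = -7$)
$f = -849$ ($f = \left(-9\right) 102 + 69 = -918 + 69 = -849$)
$m{\left(21,2 \cdot 1 \right)} J + f = \left(6 + 2 \cdot 2 \cdot 1\right) \left(-7\right) - 849 = \left(6 + 2 \cdot 2\right) \left(-7\right) - 849 = \left(6 + 4\right) \left(-7\right) - 849 = 10 \left(-7\right) - 849 = -70 - 849 = -919$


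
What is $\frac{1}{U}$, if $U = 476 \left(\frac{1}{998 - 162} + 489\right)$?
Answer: $\frac{209}{48647795} \approx 4.2962 \cdot 10^{-6}$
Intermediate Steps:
$U = \frac{48647795}{209}$ ($U = 476 \left(\frac{1}{836} + 489\right) = 476 \cdot \frac{408805}{836} = \frac{48647795}{209} \approx 2.3276 \cdot 10^{5}$)
$\frac{1}{U} = \frac{1}{\frac{48647795}{209}} = \frac{209}{48647795}$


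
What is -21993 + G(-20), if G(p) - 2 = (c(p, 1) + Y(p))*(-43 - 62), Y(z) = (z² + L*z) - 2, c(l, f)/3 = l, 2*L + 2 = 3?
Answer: -56431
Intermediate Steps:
L = ½ (L = -1 + (½)*3 = -1 + 3/2 = ½ ≈ 0.50000)
c(l, f) = 3*l
Y(z) = -2 + z² + z/2 (Y(z) = (z² + z/2) - 2 = -2 + z² + z/2)
G(p) = 212 - 105*p² - 735*p/2 (G(p) = 2 + (3*p + (-2 + p² + p/2))*(-43 - 62) = 2 + (-2 + p² + 7*p/2)*(-105) = 2 + (210 - 105*p² - 735*p/2) = 212 - 105*p² - 735*p/2)
-21993 + G(-20) = -21993 + (212 - 105*(-20)² - 735/2*(-20)) = -21993 + (212 - 105*400 + 7350) = -21993 + (212 - 42000 + 7350) = -21993 - 34438 = -56431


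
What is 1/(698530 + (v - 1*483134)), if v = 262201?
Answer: 1/477597 ≈ 2.0938e-6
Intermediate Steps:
1/(698530 + (v - 1*483134)) = 1/(698530 + (262201 - 1*483134)) = 1/(698530 + (262201 - 483134)) = 1/(698530 - 220933) = 1/477597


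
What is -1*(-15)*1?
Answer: 15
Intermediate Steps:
-1*(-15)*1 = 15*1 = 15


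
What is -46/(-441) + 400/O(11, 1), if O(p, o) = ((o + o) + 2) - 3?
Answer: 176446/441 ≈ 400.10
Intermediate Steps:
O(p, o) = -1 + 2*o (O(p, o) = (2*o + 2) - 3 = (2 + 2*o) - 3 = -1 + 2*o)
-46/(-441) + 400/O(11, 1) = -46/(-441) + 400/(-1 + 2*1) = -46*(-1/441) + 400/(-1 + 2) = 46/441 + 400/1 = 46/441 + 400*1 = 46/441 + 400 = 176446/441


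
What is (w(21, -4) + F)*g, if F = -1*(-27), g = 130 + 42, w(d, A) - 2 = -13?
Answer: 2752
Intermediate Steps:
w(d, A) = -11 (w(d, A) = 2 - 13 = -11)
g = 172
F = 27
(w(21, -4) + F)*g = (-11 + 27)*172 = 16*172 = 2752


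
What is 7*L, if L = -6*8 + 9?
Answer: -273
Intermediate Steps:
L = -39 (L = -48 + 9 = -39)
7*L = 7*(-39) = -273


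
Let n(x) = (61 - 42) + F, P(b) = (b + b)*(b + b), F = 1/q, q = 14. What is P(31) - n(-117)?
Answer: 53549/14 ≈ 3824.9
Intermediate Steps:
F = 1/14 ≈ 0.071429
P(b) = 4*b² (P(b) = (2*b)*(2*b) = 4*b²)
n(x) = 267/14 (n(x) = (61 - 42) + 1/14 = 19 + 1/14 = 267/14)
P(31) - n(-117) = 4*31² - 1*267/14 = 4*961 - 267/14 = 3844 - 267/14 = 53549/14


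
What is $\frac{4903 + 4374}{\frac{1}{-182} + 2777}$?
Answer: $\frac{1688414}{505413} \approx 3.3407$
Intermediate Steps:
$\frac{4903 + 4374}{\frac{1}{-182} + 2777} = \frac{9277}{- \frac{1}{182} + 2777} = \frac{9277}{\frac{505413}{182}} = 9277 \cdot \frac{182}{505413} = \frac{1688414}{505413}$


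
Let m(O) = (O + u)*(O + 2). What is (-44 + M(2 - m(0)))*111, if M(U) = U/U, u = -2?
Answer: -4773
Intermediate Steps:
m(O) = (-2 + O)*(2 + O) (m(O) = (O - 2)*(O + 2) = (-2 + O)*(2 + O))
M(U) = 1
(-44 + M(2 - m(0)))*111 = (-44 + 1)*111 = -43*111 = -4773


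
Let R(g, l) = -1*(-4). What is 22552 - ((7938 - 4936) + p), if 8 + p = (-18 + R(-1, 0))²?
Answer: 19362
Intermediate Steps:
R(g, l) = 4
p = 188 (p = -8 + (-18 + 4)² = -8 + (-14)² = -8 + 196 = 188)
22552 - ((7938 - 4936) + p) = 22552 - ((7938 - 4936) + 188) = 22552 - (3002 + 188) = 22552 - 1*3190 = 22552 - 3190 = 19362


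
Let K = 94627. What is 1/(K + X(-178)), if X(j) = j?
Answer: 1/94449 ≈ 1.0588e-5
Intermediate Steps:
1/(K + X(-178)) = 1/(94627 - 178) = 1/94449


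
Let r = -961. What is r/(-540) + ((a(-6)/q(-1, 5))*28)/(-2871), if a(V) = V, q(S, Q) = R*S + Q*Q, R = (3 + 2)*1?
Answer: 307063/172260 ≈ 1.7826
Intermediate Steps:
R = 5 (R = 5*1 = 5)
q(S, Q) = Q² + 5*S (q(S, Q) = 5*S + Q*Q = 5*S + Q² = Q² + 5*S)
r/(-540) + ((a(-6)/q(-1, 5))*28)/(-2871) = -961/(-540) + (-6/(5² + 5*(-1))*28)/(-2871) = -961*(-1/540) + (-6/(25 - 5)*28)*(-1/2871) = 961/540 + (-6/20*28)*(-1/2871) = 961/540 + (-6*1/20*28)*(-1/2871) = 961/540 - 3/10*28*(-1/2871) = 961/540 - 42/5*(-1/2871) = 961/540 + 14/4785 = 307063/172260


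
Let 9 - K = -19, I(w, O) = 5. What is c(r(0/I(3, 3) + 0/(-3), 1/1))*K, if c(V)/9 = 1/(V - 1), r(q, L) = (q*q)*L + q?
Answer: -252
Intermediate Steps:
r(q, L) = q + L*q² (r(q, L) = q²*L + q = L*q² + q = q + L*q²)
c(V) = 9/(-1 + V) (c(V) = 9/(V - 1) = 9/(-1 + V))
K = 28 (K = 9 - 1*(-19) = 9 + 19 = 28)
c(r(0/I(3, 3) + 0/(-3), 1/1))*K = (9/(-1 + (0/5 + 0/(-3))*(1 + (0/5 + 0/(-3))/1)))*28 = (9/(-1 + (0*(⅕) + 0*(-⅓))*(1 + 1*(0*(⅕) + 0*(-⅓)))))*28 = (9/(-1 + (0 + 0)*(1 + 1*(0 + 0))))*28 = (9/(-1 + 0*(1 + 1*0)))*28 = (9/(-1 + 0*(1 + 0)))*28 = (9/(-1 + 0*1))*28 = (9/(-1 + 0))*28 = (9/(-1))*28 = (9*(-1))*28 = -9*28 = -252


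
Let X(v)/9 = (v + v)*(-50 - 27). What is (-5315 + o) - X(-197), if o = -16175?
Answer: -294532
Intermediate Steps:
X(v) = -1386*v (X(v) = 9*((v + v)*(-50 - 27)) = 9*((2*v)*(-77)) = 9*(-154*v) = -1386*v)
(-5315 + o) - X(-197) = (-5315 - 16175) - (-1386)*(-197) = -21490 - 1*273042 = -21490 - 273042 = -294532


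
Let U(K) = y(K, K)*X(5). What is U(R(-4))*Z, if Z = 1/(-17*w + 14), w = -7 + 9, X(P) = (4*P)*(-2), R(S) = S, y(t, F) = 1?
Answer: 2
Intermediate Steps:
X(P) = -8*P
w = 2
U(K) = -40 (U(K) = 1*(-8*5) = 1*(-40) = -40)
Z = -1/20 (Z = 1/(-17*2 + 14) = 1/(-34 + 14) = 1/(-20) = -1/20 ≈ -0.050000)
U(R(-4))*Z = -40*(-1/20) = 2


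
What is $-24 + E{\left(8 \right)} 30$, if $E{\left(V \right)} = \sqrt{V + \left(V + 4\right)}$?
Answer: $-24 + 60 \sqrt{5} \approx 110.16$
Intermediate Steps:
$E{\left(V \right)} = \sqrt{4 + 2 V}$ ($E{\left(V \right)} = \sqrt{V + \left(4 + V\right)} = \sqrt{4 + 2 V}$)
$-24 + E{\left(8 \right)} 30 = -24 + \sqrt{4 + 2 \cdot 8} \cdot 30 = -24 + \sqrt{4 + 16} \cdot 30 = -24 + \sqrt{20} \cdot 30 = -24 + 2 \sqrt{5} \cdot 30 = -24 + 60 \sqrt{5}$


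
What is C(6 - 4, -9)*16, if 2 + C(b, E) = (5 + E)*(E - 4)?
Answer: 800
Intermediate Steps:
C(b, E) = -2 + (-4 + E)*(5 + E) (C(b, E) = -2 + (5 + E)*(E - 4) = -2 + (5 + E)*(-4 + E) = -2 + (-4 + E)*(5 + E))
C(6 - 4, -9)*16 = (-22 - 9 + (-9)**2)*16 = (-22 - 9 + 81)*16 = 50*16 = 800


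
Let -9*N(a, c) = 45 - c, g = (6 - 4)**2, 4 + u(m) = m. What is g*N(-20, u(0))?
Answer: -196/9 ≈ -21.778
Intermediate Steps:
u(m) = -4 + m
g = 4 (g = 2**2 = 4)
N(a, c) = -5 + c/9 (N(a, c) = -(45 - c)/9 = -5 + c/9)
g*N(-20, u(0)) = 4*(-5 + (-4 + 0)/9) = 4*(-5 + (1/9)*(-4)) = 4*(-5 - 4/9) = 4*(-49/9) = -196/9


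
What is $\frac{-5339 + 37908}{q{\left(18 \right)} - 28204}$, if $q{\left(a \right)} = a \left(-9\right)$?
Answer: $- \frac{32569}{28366} \approx -1.1482$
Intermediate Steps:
$q{\left(a \right)} = - 9 a$
$\frac{-5339 + 37908}{q{\left(18 \right)} - 28204} = \frac{-5339 + 37908}{\left(-9\right) 18 - 28204} = \frac{32569}{-162 - 28204} = \frac{32569}{-28366} = 32569 \left(- \frac{1}{28366}\right) = - \frac{32569}{28366}$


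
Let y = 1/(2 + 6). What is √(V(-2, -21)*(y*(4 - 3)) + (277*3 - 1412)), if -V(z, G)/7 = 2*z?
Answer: I*√2310/2 ≈ 24.031*I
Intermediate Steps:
V(z, G) = -14*z
y = ⅛ (y = 1/8 = ⅛ ≈ 0.12500)
√(V(-2, -21)*(y*(4 - 3)) + (277*3 - 1412)) = √((-14*(-2))*((4 - 3)/8) + (277*3 - 1412)) = √(28*((⅛)*1) + (831 - 1412)) = √(28*(⅛) - 581) = √(7/2 - 581) = √(-1155/2) = I*√2310/2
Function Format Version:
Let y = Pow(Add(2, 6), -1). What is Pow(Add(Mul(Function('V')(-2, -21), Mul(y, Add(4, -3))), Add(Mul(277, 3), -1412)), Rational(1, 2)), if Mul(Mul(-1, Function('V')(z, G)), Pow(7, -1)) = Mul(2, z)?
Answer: Mul(Rational(1, 2), I, Pow(2310, Rational(1, 2))) ≈ Mul(24.031, I)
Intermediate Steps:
Function('V')(z, G) = Mul(-14, z) (Function('V')(z, G) = Mul(-7, Mul(2, z)) = Mul(-14, z))
y = Rational(1, 8) (y = Pow(8, -1) = Rational(1, 8) ≈ 0.12500)
Pow(Add(Mul(Function('V')(-2, -21), Mul(y, Add(4, -3))), Add(Mul(277, 3), -1412)), Rational(1, 2)) = Pow(Add(Mul(Mul(-14, -2), Mul(Rational(1, 8), Add(4, -3))), Add(Mul(277, 3), -1412)), Rational(1, 2)) = Pow(Add(Mul(28, Mul(Rational(1, 8), 1)), Add(831, -1412)), Rational(1, 2)) = Pow(Add(Mul(28, Rational(1, 8)), -581), Rational(1, 2)) = Pow(Add(Rational(7, 2), -581), Rational(1, 2)) = Pow(Rational(-1155, 2), Rational(1, 2)) = Mul(Rational(1, 2), I, Pow(2310, Rational(1, 2)))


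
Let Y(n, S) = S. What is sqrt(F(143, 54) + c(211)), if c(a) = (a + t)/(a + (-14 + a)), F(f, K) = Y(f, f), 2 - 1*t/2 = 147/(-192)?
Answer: sqrt(95570787)/816 ≈ 11.980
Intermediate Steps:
t = 177/32 (t = 4 - 294/(-192) = 4 - 294*(-1)/192 = 4 - 2*(-49/64) = 4 + 49/32 = 177/32 ≈ 5.5313)
F(f, K) = f
c(a) = (177/32 + a)/(-14 + 2*a) (c(a) = (a + 177/32)/(a + (-14 + a)) = (177/32 + a)/(-14 + 2*a))
sqrt(F(143, 54) + c(211)) = sqrt(143 + (177 + 32*211)/(64*(-7 + 211))) = sqrt(143 + (1/64)*(177 + 6752)/204) = sqrt(143 + (1/64)*(1/204)*6929) = sqrt(143 + 6929/13056) = sqrt(1873937/13056) = sqrt(95570787)/816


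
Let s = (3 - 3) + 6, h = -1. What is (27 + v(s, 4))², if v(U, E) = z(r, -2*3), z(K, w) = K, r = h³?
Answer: 676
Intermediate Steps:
s = 6 (s = 0 + 6 = 6)
r = -1 (r = (-1)³ = -1)
v(U, E) = -1
(27 + v(s, 4))² = (27 - 1)² = 26² = 676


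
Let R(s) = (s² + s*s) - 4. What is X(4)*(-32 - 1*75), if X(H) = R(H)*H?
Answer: -11984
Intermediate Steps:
R(s) = -4 + 2*s² (R(s) = (s² + s²) - 4 = 2*s² - 4 = -4 + 2*s²)
X(H) = H*(-4 + 2*H²) (X(H) = (-4 + 2*H²)*H = H*(-4 + 2*H²))
X(4)*(-32 - 1*75) = (2*4*(-2 + 4²))*(-32 - 1*75) = (2*4*(-2 + 16))*(-32 - 75) = (2*4*14)*(-107) = 112*(-107) = -11984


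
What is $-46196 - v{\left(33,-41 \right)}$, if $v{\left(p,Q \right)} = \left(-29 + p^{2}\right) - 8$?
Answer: $-47248$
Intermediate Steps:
$v{\left(p,Q \right)} = -37 + p^{2}$
$-46196 - v{\left(33,-41 \right)} = -46196 - \left(-37 + 33^{2}\right) = -46196 - \left(-37 + 1089\right) = -46196 - 1052 = -47248$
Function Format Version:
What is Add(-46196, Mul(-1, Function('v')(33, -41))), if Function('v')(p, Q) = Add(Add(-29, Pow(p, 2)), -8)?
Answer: -47248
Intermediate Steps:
Function('v')(p, Q) = Add(-37, Pow(p, 2))
Add(-46196, Mul(-1, Function('v')(33, -41))) = Add(-46196, Mul(-1, Add(-37, Pow(33, 2)))) = Add(-46196, Mul(-1, Add(-37, 1089))) = Add(-46196, Mul(-1, 1052)) = Add(-46196, -1052) = -47248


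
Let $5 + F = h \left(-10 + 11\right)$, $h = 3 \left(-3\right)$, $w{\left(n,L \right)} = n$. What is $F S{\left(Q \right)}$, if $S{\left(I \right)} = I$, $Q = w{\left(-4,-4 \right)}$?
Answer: $56$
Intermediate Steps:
$h = -9$
$Q = -4$
$F = -14$ ($F = -5 - 9 \left(-10 + 11\right) = -5 - 9 = -14$)
$F S{\left(Q \right)} = \left(-14\right) \left(-4\right) = 56$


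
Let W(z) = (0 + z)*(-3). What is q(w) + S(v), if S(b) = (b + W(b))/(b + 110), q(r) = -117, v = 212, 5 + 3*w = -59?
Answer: -19049/161 ≈ -118.32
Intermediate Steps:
w = -64/3 (w = -5/3 + (1/3)*(-59) = -5/3 - 59/3 = -64/3 ≈ -21.333)
W(z) = -3*z (W(z) = z*(-3) = -3*z)
S(b) = -2*b/(110 + b) (S(b) = (b - 3*b)/(b + 110) = (-2*b)/(110 + b) = -2*b/(110 + b))
q(w) + S(v) = -117 - 2*212/(110 + 212) = -117 - 2*212/322 = -117 - 2*212*1/322 = -117 - 212/161 = -19049/161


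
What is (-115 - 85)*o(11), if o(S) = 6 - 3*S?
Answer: 5400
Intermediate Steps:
(-115 - 85)*o(11) = (-115 - 85)*(6 - 3*11) = -200*(6 - 33) = -200*(-27) = 5400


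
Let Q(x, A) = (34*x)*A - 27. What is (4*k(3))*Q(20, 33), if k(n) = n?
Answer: 268956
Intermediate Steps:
Q(x, A) = -27 + 34*A*x (Q(x, A) = 34*A*x - 27 = -27 + 34*A*x)
(4*k(3))*Q(20, 33) = (4*3)*(-27 + 34*33*20) = 12*(-27 + 22440) = 12*22413 = 268956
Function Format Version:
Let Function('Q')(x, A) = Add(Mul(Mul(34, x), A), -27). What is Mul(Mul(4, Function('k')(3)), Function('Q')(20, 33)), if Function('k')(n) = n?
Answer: 268956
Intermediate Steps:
Function('Q')(x, A) = Add(-27, Mul(34, A, x)) (Function('Q')(x, A) = Add(Mul(34, A, x), -27) = Add(-27, Mul(34, A, x)))
Mul(Mul(4, Function('k')(3)), Function('Q')(20, 33)) = Mul(Mul(4, 3), Add(-27, Mul(34, 33, 20))) = Mul(12, Add(-27, 22440)) = Mul(12, 22413) = 268956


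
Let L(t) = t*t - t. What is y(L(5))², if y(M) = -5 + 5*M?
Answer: 9025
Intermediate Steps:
L(t) = t² - t
y(L(5))² = (-5 + 5*(5*(-1 + 5)))² = (-5 + 5*(5*4))² = (-5 + 5*20)² = (-5 + 100)² = 95² = 9025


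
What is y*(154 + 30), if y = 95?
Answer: 17480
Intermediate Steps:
y*(154 + 30) = 95*(154 + 30) = 95*184 = 17480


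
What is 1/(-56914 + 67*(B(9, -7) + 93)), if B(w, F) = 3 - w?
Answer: -1/51085 ≈ -1.9575e-5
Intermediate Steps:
1/(-56914 + 67*(B(9, -7) + 93)) = 1/(-56914 + 67*((3 - 1*9) + 93)) = 1/(-56914 + 67*((3 - 9) + 93)) = 1/(-56914 + 67*(-6 + 93)) = 1/(-56914 + 67*87) = 1/(-56914 + 5829) = 1/(-51085) = -1/51085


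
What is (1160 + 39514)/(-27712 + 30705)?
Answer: 40674/2993 ≈ 13.590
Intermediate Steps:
(1160 + 39514)/(-27712 + 30705) = 40674/2993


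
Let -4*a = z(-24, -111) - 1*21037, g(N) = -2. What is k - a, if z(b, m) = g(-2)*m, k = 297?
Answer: -19627/4 ≈ -4906.8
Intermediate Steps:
z(b, m) = -2*m
a = 20815/4 (a = -(-2*(-111) - 1*21037)/4 = -(222 - 21037)/4 = -¼*(-20815) = 20815/4 ≈ 5203.8)
k - a = 297 - 1*20815/4 = 297 - 20815/4 = -19627/4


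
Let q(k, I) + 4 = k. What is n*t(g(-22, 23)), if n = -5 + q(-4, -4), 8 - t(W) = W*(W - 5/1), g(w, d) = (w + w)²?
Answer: 48599304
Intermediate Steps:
q(k, I) = -4 + k
g(w, d) = 4*w² (g(w, d) = (2*w)² = 4*w²)
t(W) = 8 - W*(-5 + W) (t(W) = 8 - W*(W - 5/1) = 8 - W*(W - 5*1) = 8 - W*(W - 5) = 8 - W*(-5 + W))
n = -13 (n = -5 + (-4 - 4) = -5 - 8 = -13)
n*t(g(-22, 23)) = -13*(8 - (4*(-22)²)² + 5*(4*(-22)²)) = -13*(8 - (4*484)² + 5*(4*484)) = -13*(8 - 1*1936² + 5*1936) = -13*(8 - 1*3748096 + 9680) = -13*(8 - 3748096 + 9680) = -13*(-3738408) = 48599304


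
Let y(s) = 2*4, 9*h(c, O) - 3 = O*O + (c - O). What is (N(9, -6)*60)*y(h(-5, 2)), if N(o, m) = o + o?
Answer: 8640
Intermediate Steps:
h(c, O) = 1/3 - O/9 + c/9 + O**2/9 (h(c, O) = 1/3 + (O*O + (c - O))/9 = 1/3 + (O**2 + (c - O))/9 = 1/3 + (c + O**2 - O)/9 = 1/3 + (-O/9 + c/9 + O**2/9) = 1/3 - O/9 + c/9 + O**2/9)
N(o, m) = 2*o
y(s) = 8
(N(9, -6)*60)*y(h(-5, 2)) = ((2*9)*60)*8 = (18*60)*8 = 1080*8 = 8640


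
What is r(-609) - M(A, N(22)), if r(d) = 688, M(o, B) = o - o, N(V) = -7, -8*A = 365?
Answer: 688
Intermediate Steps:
A = -365/8 (A = -1/8*365 = -365/8 ≈ -45.625)
M(o, B) = 0
r(-609) - M(A, N(22)) = 688 - 1*0 = 688 + 0 = 688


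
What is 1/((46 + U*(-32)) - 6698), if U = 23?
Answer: -1/7388 ≈ -0.00013535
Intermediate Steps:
1/((46 + U*(-32)) - 6698) = 1/((46 + 23*(-32)) - 6698) = 1/((46 - 736) - 6698) = 1/(-690 - 6698) = 1/(-7388) = -1/7388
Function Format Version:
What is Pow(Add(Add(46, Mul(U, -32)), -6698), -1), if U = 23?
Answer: Rational(-1, 7388) ≈ -0.00013535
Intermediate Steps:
Pow(Add(Add(46, Mul(U, -32)), -6698), -1) = Pow(Add(Add(46, Mul(23, -32)), -6698), -1) = Pow(Add(Add(46, -736), -6698), -1) = Pow(Add(-690, -6698), -1) = Pow(-7388, -1) = Rational(-1, 7388)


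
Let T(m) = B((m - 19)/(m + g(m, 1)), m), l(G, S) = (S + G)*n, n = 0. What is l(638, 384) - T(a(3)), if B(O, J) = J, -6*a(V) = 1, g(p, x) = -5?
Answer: ⅙ ≈ 0.16667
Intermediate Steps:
l(G, S) = 0 (l(G, S) = (S + G)*0 = (G + S)*0 = 0)
a(V) = -⅙ (a(V) = -⅙*1 = -⅙)
T(m) = m
l(638, 384) - T(a(3)) = 0 - 1*(-⅙) = 0 + ⅙ = ⅙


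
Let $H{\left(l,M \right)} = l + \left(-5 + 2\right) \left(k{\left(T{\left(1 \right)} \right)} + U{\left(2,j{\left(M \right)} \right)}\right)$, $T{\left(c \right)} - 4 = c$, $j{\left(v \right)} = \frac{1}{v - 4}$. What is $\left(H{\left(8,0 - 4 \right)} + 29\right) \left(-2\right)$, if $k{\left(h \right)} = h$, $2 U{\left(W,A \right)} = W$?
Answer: $-38$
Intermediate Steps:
$j{\left(v \right)} = \frac{1}{-4 + v}$
$T{\left(c \right)} = 4 + c$
$U{\left(W,A \right)} = \frac{W}{2}$
$H{\left(l,M \right)} = -18 + l$ ($H{\left(l,M \right)} = l + \left(-5 + 2\right) \left(\left(4 + 1\right) + \frac{1}{2} \cdot 2\right) = l - 3 \left(5 + 1\right) = l - 18 = -18 + l$)
$\left(H{\left(8,0 - 4 \right)} + 29\right) \left(-2\right) = \left(\left(-18 + 8\right) + 29\right) \left(-2\right) = \left(-10 + 29\right) \left(-2\right) = 19 \left(-2\right) = -38$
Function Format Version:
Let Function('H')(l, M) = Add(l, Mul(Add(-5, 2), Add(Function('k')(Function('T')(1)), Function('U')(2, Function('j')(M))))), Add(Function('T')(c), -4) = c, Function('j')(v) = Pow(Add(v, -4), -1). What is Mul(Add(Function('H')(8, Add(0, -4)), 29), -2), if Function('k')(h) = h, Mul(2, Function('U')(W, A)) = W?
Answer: -38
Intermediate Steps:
Function('j')(v) = Pow(Add(-4, v), -1)
Function('T')(c) = Add(4, c)
Function('U')(W, A) = Mul(Rational(1, 2), W)
Function('H')(l, M) = Add(-18, l) (Function('H')(l, M) = Add(l, Mul(Add(-5, 2), Add(Add(4, 1), Mul(Rational(1, 2), 2)))) = Add(l, Mul(-3, Add(5, 1))) = Add(l, Mul(-3, 6)) = Add(l, -18) = Add(-18, l))
Mul(Add(Function('H')(8, Add(0, -4)), 29), -2) = Mul(Add(Add(-18, 8), 29), -2) = Mul(Add(-10, 29), -2) = Mul(19, -2) = -38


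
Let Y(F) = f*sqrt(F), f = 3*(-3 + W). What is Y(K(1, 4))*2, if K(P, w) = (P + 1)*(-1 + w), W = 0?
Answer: -18*sqrt(6) ≈ -44.091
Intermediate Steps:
K(P, w) = (1 + P)*(-1 + w)
f = -9 (f = 3*(-3 + 0) = 3*(-3) = -9)
Y(F) = -9*sqrt(F)
Y(K(1, 4))*2 = -9*sqrt(-1 + 4 - 1*1 + 1*4)*2 = -9*sqrt(-1 + 4 - 1 + 4)*2 = -9*sqrt(6)*2 = -18*sqrt(6)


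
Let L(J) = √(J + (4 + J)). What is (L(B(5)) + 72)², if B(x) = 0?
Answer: 5476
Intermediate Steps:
L(J) = √(4 + 2*J)
(L(B(5)) + 72)² = (√(4 + 2*0) + 72)² = (√(4 + 0) + 72)² = (√4 + 72)² = (2 + 72)² = 74² = 5476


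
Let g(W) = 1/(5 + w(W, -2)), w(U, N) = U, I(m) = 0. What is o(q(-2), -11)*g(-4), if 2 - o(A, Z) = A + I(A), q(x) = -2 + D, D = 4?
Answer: 0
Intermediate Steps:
q(x) = 2 (q(x) = -2 + 4 = 2)
o(A, Z) = 2 - A (o(A, Z) = 2 - (A + 0) = 2 - A)
g(W) = 1/(5 + W)
o(q(-2), -11)*g(-4) = (2 - 1*2)/(5 - 4) = (2 - 2)/1 = 0*1 = 0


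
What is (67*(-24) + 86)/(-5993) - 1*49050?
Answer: -293955128/5993 ≈ -49050.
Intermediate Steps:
(67*(-24) + 86)/(-5993) - 1*49050 = (-1608 + 86)*(-1/5993) - 49050 = -1522*(-1/5993) - 49050 = 1522/5993 - 49050 = -293955128/5993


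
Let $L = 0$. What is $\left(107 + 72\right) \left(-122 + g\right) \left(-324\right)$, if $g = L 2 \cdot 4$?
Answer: $7075512$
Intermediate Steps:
$g = 0$ ($g = 0 \cdot 2 \cdot 4 = 0 \cdot 4 = 0$)
$\left(107 + 72\right) \left(-122 + g\right) \left(-324\right) = \left(107 + 72\right) \left(-122 + 0\right) \left(-324\right) = 179 \left(-122\right) \left(-324\right) = \left(-21838\right) \left(-324\right) = 7075512$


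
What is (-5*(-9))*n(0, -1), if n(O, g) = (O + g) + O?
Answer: -45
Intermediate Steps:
n(O, g) = g + 2*O
(-5*(-9))*n(0, -1) = (-5*(-9))*(-1 + 2*0) = 45*(-1 + 0) = 45*(-1) = -45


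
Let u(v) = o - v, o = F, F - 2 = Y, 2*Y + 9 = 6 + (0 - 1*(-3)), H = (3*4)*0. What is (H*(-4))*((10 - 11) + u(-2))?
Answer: 0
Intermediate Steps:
H = 0 (H = 12*0 = 0)
Y = 0 (Y = -9/2 + (6 + (0 - 1*(-3)))/2 = -9/2 + (6 + (0 + 3))/2 = -9/2 + (6 + 3)/2 = -9/2 + (½)*9 = -9/2 + 9/2 = 0)
F = 2 (F = 2 + 0 = 2)
o = 2
u(v) = 2 - v
(H*(-4))*((10 - 11) + u(-2)) = (0*(-4))*((10 - 11) + (2 - 1*(-2))) = 0*(-1 + (2 + 2)) = 0*(-1 + 4) = 0*3 = 0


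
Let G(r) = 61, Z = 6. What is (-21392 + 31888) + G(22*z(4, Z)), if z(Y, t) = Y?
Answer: 10557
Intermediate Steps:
(-21392 + 31888) + G(22*z(4, Z)) = (-21392 + 31888) + 61 = 10496 + 61 = 10557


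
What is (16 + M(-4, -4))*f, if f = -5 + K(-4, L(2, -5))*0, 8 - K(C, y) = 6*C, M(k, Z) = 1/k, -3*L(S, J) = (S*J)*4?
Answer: -315/4 ≈ -78.750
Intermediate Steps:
L(S, J) = -4*J*S/3 (L(S, J) = -S*J*4/3 = -J*S*4/3 = -4*J*S/3)
K(C, y) = 8 - 6*C
f = -5 (f = -5 + (8 - 6*(-4))*0 = -5 + (8 + 24)*0 = -5 + 32*0 = -5 + 0 = -5)
(16 + M(-4, -4))*f = (16 + 1/(-4))*(-5) = (16 - ¼)*(-5) = (63/4)*(-5) = -315/4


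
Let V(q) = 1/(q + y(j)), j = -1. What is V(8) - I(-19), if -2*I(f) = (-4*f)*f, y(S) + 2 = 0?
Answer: -4331/6 ≈ -721.83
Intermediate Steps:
y(S) = -2 (y(S) = -2 + 0 = -2)
I(f) = 2*f**2 (I(f) = -(-4*f)*f/2 = -(-2)*f**2 = 2*f**2)
V(q) = 1/(-2 + q) (V(q) = 1/(q - 2) = 1/(-2 + q))
V(8) - I(-19) = 1/(-2 + 8) - 2*(-19)**2 = 1/6 - 2*361 = 1/6 - 1*722 = 1/6 - 722 = -4331/6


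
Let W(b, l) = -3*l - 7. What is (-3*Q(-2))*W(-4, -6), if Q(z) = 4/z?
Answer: 66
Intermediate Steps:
W(b, l) = -7 - 3*l
(-3*Q(-2))*W(-4, -6) = (-12/(-2))*(-7 - 3*(-6)) = (-12*(-1)/2)*(-7 + 18) = -3*(-2)*11 = 6*11 = 66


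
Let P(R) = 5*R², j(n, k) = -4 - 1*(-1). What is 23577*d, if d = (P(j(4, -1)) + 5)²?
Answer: 58942500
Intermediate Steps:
j(n, k) = -3 (j(n, k) = -4 + 1 = -3)
d = 2500 (d = (5*(-3)² + 5)² = (5*9 + 5)² = (45 + 5)² = 50² = 2500)
23577*d = 23577*2500 = 58942500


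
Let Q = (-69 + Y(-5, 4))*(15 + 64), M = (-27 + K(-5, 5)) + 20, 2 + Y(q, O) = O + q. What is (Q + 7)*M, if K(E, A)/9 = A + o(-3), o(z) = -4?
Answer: -11362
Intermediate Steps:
Y(q, O) = -2 + O + q (Y(q, O) = -2 + (O + q) = -2 + O + q)
K(E, A) = -36 + 9*A (K(E, A) = 9*(A - 4) = 9*(-4 + A) = -36 + 9*A)
M = 2 (M = (-27 + (-36 + 9*5)) + 20 = (-27 + (-36 + 45)) + 20 = (-27 + 9) + 20 = -18 + 20 = 2)
Q = -5688 (Q = (-69 + (-2 + 4 - 5))*(15 + 64) = (-69 - 3)*79 = -72*79 = -5688)
(Q + 7)*M = (-5688 + 7)*2 = -5681*2 = -11362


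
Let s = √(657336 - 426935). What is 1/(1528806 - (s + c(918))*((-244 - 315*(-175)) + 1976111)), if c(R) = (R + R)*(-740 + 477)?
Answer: 490351286931/480888293995949650372690 + 507748*√230401/240444146997974825186345 ≈ 1.0207e-12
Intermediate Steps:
s = √230401 ≈ 480.00
c(R) = -526*R (c(R) = (2*R)*(-263) = -526*R)
1/(1528806 - (s + c(918))*((-244 - 315*(-175)) + 1976111)) = 1/(1528806 - (√230401 - 526*918)*((-244 - 315*(-175)) + 1976111)) = 1/(1528806 - (√230401 - 482868)*((-244 + 55125) + 1976111)) = 1/(1528806 - (-482868 + √230401)*(54881 + 1976111)) = 1/(1528806 - (-482868 + √230401)*2030992) = 1/(1528806 - (-980701045056 + 2030992*√230401)) = 1/(1528806 + (980701045056 - 2030992*√230401)) = 1/(980702573862 - 2030992*√230401)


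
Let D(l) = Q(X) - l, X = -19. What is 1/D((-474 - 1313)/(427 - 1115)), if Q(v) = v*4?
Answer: -688/54075 ≈ -0.012723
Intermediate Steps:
Q(v) = 4*v
D(l) = -76 - l (D(l) = 4*(-19) - l = -76 - l)
1/D((-474 - 1313)/(427 - 1115)) = 1/(-76 - (-474 - 1313)/(427 - 1115)) = 1/(-76 - (-1787)/(-688)) = 1/(-76 - (-1787)*(-1)/688) = 1/(-76 - 1*1787/688) = 1/(-76 - 1787/688) = 1/(-54075/688) = -688/54075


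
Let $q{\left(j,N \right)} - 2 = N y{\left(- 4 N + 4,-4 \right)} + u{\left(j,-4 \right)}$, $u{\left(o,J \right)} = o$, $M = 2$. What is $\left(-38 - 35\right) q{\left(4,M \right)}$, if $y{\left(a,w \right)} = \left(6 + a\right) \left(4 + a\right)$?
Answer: $-438$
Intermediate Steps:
$y{\left(a,w \right)} = \left(4 + a\right) \left(6 + a\right)$
$q{\left(j,N \right)} = 2 + j + N \left(64 + \left(4 - 4 N\right)^{2} - 40 N\right)$ ($q{\left(j,N \right)} = 2 + \left(N \left(24 + \left(- 4 N + 4\right)^{2} + 10 \left(- 4 N + 4\right)\right) + j\right) = 2 + \left(N \left(24 + \left(4 - 4 N\right)^{2} + 10 \left(4 - 4 N\right)\right) + j\right) = 2 + \left(N \left(24 + \left(4 - 4 N\right)^{2} - \left(-40 + 40 N\right)\right) + j\right) = 2 + \left(N \left(64 + \left(4 - 4 N\right)^{2} - 40 N\right) + j\right) = 2 + \left(j + N \left(64 + \left(4 - 4 N\right)^{2} - 40 N\right)\right) = 2 + j + N \left(64 + \left(4 - 4 N\right)^{2} - 40 N\right)$)
$\left(-38 - 35\right) q{\left(4,M \right)} = \left(-38 - 35\right) \left(2 + 4 - 72 \cdot 2^{2} + 16 \cdot 2^{3} + 80 \cdot 2\right) = - 73 \left(2 + 4 - 288 + 16 \cdot 8 + 160\right) = - 73 \left(2 + 4 - 288 + 128 + 160\right) = \left(-73\right) 6 = -438$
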